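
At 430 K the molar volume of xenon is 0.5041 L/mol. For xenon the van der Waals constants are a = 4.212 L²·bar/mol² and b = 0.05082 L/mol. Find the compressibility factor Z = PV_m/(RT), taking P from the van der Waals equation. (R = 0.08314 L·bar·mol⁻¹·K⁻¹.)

Z ≈ 0.8784

P = RT/(V_m − b) − a/V_m² = (0.08314)(430)/(0.5041 − 0.05082) − 4.212/(0.5041)²
  = 35.750/0.45328 − 16.575 = 78.870 − 16.575 = 62.295 bar
Z = PV_m/(RT) = (62.295)(0.5041)/((0.08314)(430)) = 31.403/35.750 = 0.8784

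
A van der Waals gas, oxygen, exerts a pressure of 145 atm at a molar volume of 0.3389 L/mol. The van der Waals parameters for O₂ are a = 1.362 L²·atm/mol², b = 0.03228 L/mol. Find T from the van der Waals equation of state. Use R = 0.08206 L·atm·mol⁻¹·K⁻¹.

T ≈ 586.1 K

T = (P + a/V_m²)(V_m − b)/R
P + a/V_m² = 145 + 1.362/(0.3389)² = 156.86 atm
V_m − b = 0.3389 − 0.03228 = 0.30662 L/mol
T = (156.86)(0.30662)/0.08206 = 586.1 K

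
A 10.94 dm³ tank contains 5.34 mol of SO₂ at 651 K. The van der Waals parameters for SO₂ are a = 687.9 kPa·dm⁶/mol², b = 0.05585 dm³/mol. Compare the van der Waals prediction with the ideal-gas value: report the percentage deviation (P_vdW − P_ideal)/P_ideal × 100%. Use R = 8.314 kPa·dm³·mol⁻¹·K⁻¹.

Ideal: P_ideal = nRT/V = (5.34)(8.314)(651)/10.94 = 2641.89 kPa
vdW: P = nRT/(V − nb) − a n²/V² = 28902.3/10.6418 − 19615.9/119.684 = 2715.92 − 163.897 = 2552.02 kPa
% deviation = (2552.02 − 2641.89)/2641.89 × 100% = -3.40%

-3.40 %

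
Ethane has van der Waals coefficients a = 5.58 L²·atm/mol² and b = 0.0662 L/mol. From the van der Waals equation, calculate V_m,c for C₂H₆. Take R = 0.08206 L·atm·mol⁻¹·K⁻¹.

For a van der Waals gas, V_m,c = 3b.
V_m,c = 3×0.0662 = 0.1986 L/mol

V_m,c ≈ 0.1986 L/mol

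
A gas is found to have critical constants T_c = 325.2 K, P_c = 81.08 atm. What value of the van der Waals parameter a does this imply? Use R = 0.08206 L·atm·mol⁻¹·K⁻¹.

a ≈ 3.705 L²·atm/mol²

From T_c = 8a/(27Rb) and P_c = a/(27b²): a = 27 R² T_c²/(64 P_c).
a = 27×(0.08206)²×(325.2)²/(64×81.08) = 19228/5189.1 = 3.705 L²·atm/mol²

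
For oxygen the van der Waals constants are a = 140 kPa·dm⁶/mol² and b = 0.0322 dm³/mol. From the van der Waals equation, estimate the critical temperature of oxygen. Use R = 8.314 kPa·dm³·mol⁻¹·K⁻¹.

For a van der Waals gas, T_c = 8a/(27Rb).
T_c = 8×140/(27×8.314×0.0322) = 1120.0/7.2282 = 154.9 K

T_c ≈ 154.9 K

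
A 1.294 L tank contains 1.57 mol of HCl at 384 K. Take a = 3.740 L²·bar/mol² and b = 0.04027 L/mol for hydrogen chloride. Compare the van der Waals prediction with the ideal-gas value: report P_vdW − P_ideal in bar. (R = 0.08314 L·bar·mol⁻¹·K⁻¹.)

Ideal: P_ideal = nRT/V = (1.57)(0.08314)(384)/1.294 = 38.7353 bar
vdW: P = nRT/(V − nb) − a n²/V² = 50.1234/1.23078 − 9.21873/1.67444 = 40.7249 − 5.50556 = 35.2193 bar
ΔP = 35.2193 − 38.7353 = -3.516 bar

ΔP ≈ -3.516 bar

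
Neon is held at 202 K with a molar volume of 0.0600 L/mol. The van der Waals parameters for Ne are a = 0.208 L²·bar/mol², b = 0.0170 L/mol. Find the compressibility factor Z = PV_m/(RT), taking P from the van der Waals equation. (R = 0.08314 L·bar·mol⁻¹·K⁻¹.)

P = RT/(V_m − b) − a/V_m² = (0.08314)(202)/(0.0600 − 0.0170) − 0.208/(0.0600)²
  = 16.794/0.043000 − 57.778 = 390.56 − 57.778 = 332.78 bar
Z = PV_m/(RT) = (332.78)(0.0600)/((0.08314)(202)) = 19.967/16.794 = 1.189

Z ≈ 1.189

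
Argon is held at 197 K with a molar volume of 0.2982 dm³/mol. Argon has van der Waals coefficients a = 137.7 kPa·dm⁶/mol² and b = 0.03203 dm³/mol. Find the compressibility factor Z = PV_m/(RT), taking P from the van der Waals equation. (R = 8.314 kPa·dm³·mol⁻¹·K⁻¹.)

Z ≈ 0.8384

P = RT/(V_m − b) − a/V_m² = (8.314)(197)/(0.2982 − 0.03203) − 137.7/(0.2982)²
  = 1637.9/0.26617 − 1548.5 = 6153.6 − 1548.5 = 4605.1 kPa
Z = PV_m/(RT) = (4605.1)(0.2982)/((8.314)(197)) = 1373.2/1637.9 = 0.8384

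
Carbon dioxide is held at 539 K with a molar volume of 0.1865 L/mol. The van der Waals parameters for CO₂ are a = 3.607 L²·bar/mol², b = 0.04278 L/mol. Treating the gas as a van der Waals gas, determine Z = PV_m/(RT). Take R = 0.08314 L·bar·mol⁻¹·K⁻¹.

Z ≈ 0.8661

P = RT/(V_m − b) − a/V_m² = (0.08314)(539)/(0.1865 − 0.04278) − 3.607/(0.1865)²
  = 44.812/0.14372 − 103.70 = 311.80 − 103.70 = 208.10 bar
Z = PV_m/(RT) = (208.10)(0.1865)/((0.08314)(539)) = 38.811/44.812 = 0.8661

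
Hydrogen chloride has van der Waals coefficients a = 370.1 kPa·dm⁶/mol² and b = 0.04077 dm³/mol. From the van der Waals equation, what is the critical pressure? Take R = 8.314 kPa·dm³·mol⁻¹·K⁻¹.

For a van der Waals gas, P_c = a/(27b²).
P_c = 370.1/(27×(0.04077)²) = 370.1/0.044879 = 8247 kPa

P_c ≈ 8247 kPa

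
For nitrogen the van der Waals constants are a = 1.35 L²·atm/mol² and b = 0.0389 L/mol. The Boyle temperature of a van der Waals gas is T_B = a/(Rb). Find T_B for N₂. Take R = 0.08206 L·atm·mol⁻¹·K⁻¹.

For a van der Waals gas the second virial coefficient B₂ = b − a/(RT) vanishes at T_B = a/(Rb).
T_B = 1.35/(0.08206×0.0389) = 1.35/0.0031921 = 422.9 K

T_B ≈ 422.9 K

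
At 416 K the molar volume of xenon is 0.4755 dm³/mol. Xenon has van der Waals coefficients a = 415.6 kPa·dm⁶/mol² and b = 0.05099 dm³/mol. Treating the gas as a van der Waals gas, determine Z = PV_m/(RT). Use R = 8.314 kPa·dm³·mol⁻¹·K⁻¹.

Z ≈ 0.8674

P = RT/(V_m − b) − a/V_m² = (8.314)(416)/(0.4755 − 0.05099) − 415.6/(0.4755)²
  = 3458.6/0.42451 − 1838.1 = 8147.3 − 1838.1 = 6309.2 kPa
Z = PV_m/(RT) = (6309.2)(0.4755)/((8.314)(416)) = 3000.0/3458.6 = 0.8674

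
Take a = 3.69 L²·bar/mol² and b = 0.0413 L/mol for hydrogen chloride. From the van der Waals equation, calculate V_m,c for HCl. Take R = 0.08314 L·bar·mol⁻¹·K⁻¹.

V_m,c ≈ 0.1239 L/mol

For a van der Waals gas, V_m,c = 3b.
V_m,c = 3×0.0413 = 0.1239 L/mol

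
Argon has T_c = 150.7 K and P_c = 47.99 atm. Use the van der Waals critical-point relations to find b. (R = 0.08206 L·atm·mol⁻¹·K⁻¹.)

From T_c = 8a/(27Rb) and P_c = a/(27b²): b = R T_c/(8 P_c).
b = (0.08206)(150.7)/(8×47.99) = 12.366/383.92 = 0.03221 L/mol

b ≈ 0.03221 L/mol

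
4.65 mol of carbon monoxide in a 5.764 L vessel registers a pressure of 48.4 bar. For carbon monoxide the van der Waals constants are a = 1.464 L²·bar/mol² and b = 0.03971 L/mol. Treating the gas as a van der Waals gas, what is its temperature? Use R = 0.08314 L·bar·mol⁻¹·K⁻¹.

T = (P + a n²/V²)(V − nb)/(nR)
P + a n²/V² = 48.4 + (1.464)(4.65)²/(5.764)² = 49.353 bar
V − nb = 5.764 − (4.65)(0.03971) = 5.5793 L
T = (49.353)(5.5793)/((4.65)(0.08314)) = 712.2 K

T ≈ 712.2 K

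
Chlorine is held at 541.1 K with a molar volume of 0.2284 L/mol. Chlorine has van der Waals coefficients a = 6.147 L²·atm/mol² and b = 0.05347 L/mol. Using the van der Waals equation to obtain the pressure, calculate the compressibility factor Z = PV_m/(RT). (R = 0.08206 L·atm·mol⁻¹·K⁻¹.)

P = RT/(V_m − b) − a/V_m² = (0.08206)(541.1)/(0.2284 − 0.05347) − 6.147/(0.2284)²
  = 44.403/0.17493 − 117.83 = 253.83 − 117.83 = 136.00 atm
Z = PV_m/(RT) = (136.00)(0.2284)/((0.08206)(541.1)) = 31.062/44.403 = 0.6995

Z ≈ 0.6995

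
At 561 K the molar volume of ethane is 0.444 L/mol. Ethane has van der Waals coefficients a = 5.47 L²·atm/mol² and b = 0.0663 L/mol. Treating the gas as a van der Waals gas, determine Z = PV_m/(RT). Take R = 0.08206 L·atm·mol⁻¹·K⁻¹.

P = RT/(V_m − b) − a/V_m² = (0.08206)(561)/(0.444 − 0.0663) − 5.47/(0.444)²
  = 46.036/0.37770 − 27.747 = 121.89 − 27.747 = 94.14 atm
Z = PV_m/(RT) = (94.14)(0.444)/((0.08206)(561)) = 41.798/46.036 = 0.9079

Z ≈ 0.9079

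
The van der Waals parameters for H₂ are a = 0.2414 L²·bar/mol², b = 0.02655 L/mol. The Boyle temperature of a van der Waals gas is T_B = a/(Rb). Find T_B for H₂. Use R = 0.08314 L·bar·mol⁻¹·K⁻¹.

T_B ≈ 109.4 K

For a van der Waals gas the second virial coefficient B₂ = b − a/(RT) vanishes at T_B = a/(Rb).
T_B = 0.2414/(0.08314×0.02655) = 0.2414/0.0022074 = 109.4 K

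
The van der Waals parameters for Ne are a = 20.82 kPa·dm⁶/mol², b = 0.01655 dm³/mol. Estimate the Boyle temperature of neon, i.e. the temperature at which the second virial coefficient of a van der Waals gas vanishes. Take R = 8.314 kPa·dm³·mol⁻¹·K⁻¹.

T_B ≈ 151.3 K

For a van der Waals gas the second virial coefficient B₂ = b − a/(RT) vanishes at T_B = a/(Rb).
T_B = 20.82/(8.314×0.01655) = 20.82/0.13760 = 151.3 K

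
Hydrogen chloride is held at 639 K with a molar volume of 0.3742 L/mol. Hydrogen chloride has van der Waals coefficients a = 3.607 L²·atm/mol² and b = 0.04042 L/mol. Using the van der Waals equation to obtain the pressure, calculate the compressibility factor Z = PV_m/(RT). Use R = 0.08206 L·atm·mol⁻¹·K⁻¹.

Z ≈ 0.9373

P = RT/(V_m − b) − a/V_m² = (0.08206)(639)/(0.3742 − 0.04042) − 3.607/(0.3742)²
  = 52.436/0.33378 − 25.760 = 157.10 − 25.760 = 131.34 atm
Z = PV_m/(RT) = (131.34)(0.3742)/((0.08206)(639)) = 49.147/52.436 = 0.9373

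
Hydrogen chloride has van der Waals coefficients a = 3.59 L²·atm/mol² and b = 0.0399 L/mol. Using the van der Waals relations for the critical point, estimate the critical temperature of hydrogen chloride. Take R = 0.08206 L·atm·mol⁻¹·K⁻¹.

T_c ≈ 324.9 K

For a van der Waals gas, T_c = 8a/(27Rb).
T_c = 8×3.59/(27×0.08206×0.0399) = 28.720/0.088403 = 324.9 K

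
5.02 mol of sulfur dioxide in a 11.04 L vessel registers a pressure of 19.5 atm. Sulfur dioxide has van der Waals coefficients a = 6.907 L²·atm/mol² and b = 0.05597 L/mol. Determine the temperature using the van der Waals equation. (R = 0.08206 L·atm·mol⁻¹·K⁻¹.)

T ≈ 546.6 K

T = (P + a n²/V²)(V − nb)/(nR)
P + a n²/V² = 19.5 + (6.907)(5.02)²/(11.04)² = 20.928 atm
V − nb = 11.04 − (5.02)(0.05597) = 10.759 L
T = (20.928)(10.759)/((5.02)(0.08206)) = 546.6 K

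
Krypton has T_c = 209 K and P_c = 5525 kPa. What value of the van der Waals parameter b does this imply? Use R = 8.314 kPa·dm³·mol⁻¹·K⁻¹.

From T_c = 8a/(27Rb) and P_c = a/(27b²): b = R T_c/(8 P_c).
b = (8.314)(209)/(8×5525) = 1737.6/44200 = 0.03931 dm³/mol

b ≈ 0.03931 dm³/mol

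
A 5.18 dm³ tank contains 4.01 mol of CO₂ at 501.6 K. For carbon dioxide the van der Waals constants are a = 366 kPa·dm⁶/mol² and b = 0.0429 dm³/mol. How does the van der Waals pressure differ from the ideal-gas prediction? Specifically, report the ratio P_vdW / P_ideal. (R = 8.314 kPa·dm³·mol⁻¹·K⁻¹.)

Ideal: P_ideal = nRT/V = (4.01)(8.314)(501.6)/5.18 = 3228.36 kPa
vdW: P = nRT/(V − nb) − a n²/V² = 16722.9/5.00797 − 5885.32/26.8324 = 3339.26 − 219.336 = 3119.92 kPa
Ratio = 3119.92/3228.36 = 0.9664

P_vdW / P_ideal ≈ 0.9664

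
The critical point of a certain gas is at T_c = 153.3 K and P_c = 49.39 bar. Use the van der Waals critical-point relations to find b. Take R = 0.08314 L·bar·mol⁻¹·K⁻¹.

From T_c = 8a/(27Rb) and P_c = a/(27b²): b = R T_c/(8 P_c).
b = (0.08314)(153.3)/(8×49.39) = 12.745/395.12 = 0.03226 L/mol

b ≈ 0.03226 L/mol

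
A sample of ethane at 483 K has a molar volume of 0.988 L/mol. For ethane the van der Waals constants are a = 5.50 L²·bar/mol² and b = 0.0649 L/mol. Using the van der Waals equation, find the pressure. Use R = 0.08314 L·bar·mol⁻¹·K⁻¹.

P ≈ 37.87 bar

P = RT/(V_m − b) − a/V_m²
RT/(V_m − b) = (0.08314)(483)/(0.988 − 0.0649) = 40.157/0.92310 = 43.502 bar
a/V_m² = 5.50/(0.988)² = 5.6344 bar
P = 43.502 − 5.6344 = 37.87 bar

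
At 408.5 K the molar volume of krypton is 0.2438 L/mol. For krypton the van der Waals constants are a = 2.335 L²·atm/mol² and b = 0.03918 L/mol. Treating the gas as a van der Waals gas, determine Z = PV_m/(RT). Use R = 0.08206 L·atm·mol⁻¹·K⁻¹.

Z ≈ 0.9058

P = RT/(V_m − b) − a/V_m² = (0.08206)(408.5)/(0.2438 − 0.03918) − 2.335/(0.2438)²
  = 33.522/0.20462 − 39.284 = 163.83 − 39.284 = 124.55 atm
Z = PV_m/(RT) = (124.55)(0.2438)/((0.08206)(408.5)) = 30.365/33.522 = 0.9058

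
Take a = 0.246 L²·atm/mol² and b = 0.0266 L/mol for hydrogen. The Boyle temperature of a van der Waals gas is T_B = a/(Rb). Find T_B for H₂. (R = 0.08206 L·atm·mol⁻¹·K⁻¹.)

T_B ≈ 112.7 K

For a van der Waals gas the second virial coefficient B₂ = b − a/(RT) vanishes at T_B = a/(Rb).
T_B = 0.246/(0.08206×0.0266) = 0.246/0.0021828 = 112.7 K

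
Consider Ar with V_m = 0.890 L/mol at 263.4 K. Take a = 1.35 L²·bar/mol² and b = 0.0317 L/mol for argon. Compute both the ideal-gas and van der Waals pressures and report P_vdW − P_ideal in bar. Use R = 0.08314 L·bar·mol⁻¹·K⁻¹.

Ideal: P_ideal = RT/V_m = (0.08314)(263.4)/0.890 = 24.6057 bar
vdW: P = RT/(V_m − b) − a/V_m² = 21.8991/0.858300 − 1.35/0.792100 = 25.5145 − 1.70433 = 23.8102 bar
ΔP = 23.8102 − 24.6057 = -0.796 bar

ΔP ≈ -0.796 bar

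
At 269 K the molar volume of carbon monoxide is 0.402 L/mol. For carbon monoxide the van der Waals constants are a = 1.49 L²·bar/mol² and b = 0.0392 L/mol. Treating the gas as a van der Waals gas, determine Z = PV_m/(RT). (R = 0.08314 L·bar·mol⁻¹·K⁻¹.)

P = RT/(V_m − b) − a/V_m² = (0.08314)(269)/(0.402 − 0.0392) − 1.49/(0.402)²
  = 22.365/0.36280 − 9.2201 = 61.646 − 9.2201 = 52.426 bar
Z = PV_m/(RT) = (52.426)(0.402)/((0.08314)(269)) = 21.075/22.365 = 0.9423

Z ≈ 0.9423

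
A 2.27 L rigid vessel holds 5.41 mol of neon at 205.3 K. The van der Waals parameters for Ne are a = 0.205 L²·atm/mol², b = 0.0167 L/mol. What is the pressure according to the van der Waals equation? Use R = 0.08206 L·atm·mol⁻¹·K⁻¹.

P ≈ 40.65 atm

P = nRT/(V − nb) − a n²/V²
nRT/(V − nb) = (5.41)(0.08206)(205.3)/(2.27 − 5.41×0.0167) = 91.142/2.1797 = 41.814 atm
a n²/V² = (0.205)(5.41)²/(2.27)² = 1.1644 atm
P = 41.814 − 1.1644 = 40.65 atm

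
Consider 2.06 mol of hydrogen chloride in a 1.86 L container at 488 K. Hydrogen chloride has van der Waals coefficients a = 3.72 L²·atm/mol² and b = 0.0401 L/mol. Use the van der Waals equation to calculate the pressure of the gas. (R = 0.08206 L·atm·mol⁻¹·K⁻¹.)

P ≈ 41.85 atm

P = nRT/(V − nb) − a n²/V²
nRT/(V − nb) = (2.06)(0.08206)(488)/(1.86 − 2.06×0.0401) = 82.493/1.7774 = 46.412 atm
a n²/V² = (3.72)(2.06)²/(1.86)² = 4.5630 atm
P = 46.412 − 4.5630 = 41.85 atm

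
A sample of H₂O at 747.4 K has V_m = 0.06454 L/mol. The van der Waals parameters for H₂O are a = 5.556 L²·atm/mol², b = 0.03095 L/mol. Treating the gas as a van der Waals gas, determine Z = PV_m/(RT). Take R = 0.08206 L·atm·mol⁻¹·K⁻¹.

P = RT/(V_m − b) − a/V_m² = (0.08206)(747.4)/(0.06454 − 0.03095) − 5.556/(0.06454)²
  = 61.332/0.033590 − 1333.8 = 1825.9 − 1333.8 = 492.1 atm
Z = PV_m/(RT) = (492.1)(0.06454)/((0.08206)(747.4)) = 31.760/61.332 = 0.5178

Z ≈ 0.5178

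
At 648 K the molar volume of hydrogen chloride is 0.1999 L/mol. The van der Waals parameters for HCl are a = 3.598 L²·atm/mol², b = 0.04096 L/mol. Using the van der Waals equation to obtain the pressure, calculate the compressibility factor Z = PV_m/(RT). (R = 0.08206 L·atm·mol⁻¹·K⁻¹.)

Z ≈ 0.9192

P = RT/(V_m − b) − a/V_m² = (0.08206)(648)/(0.1999 − 0.04096) − 3.598/(0.1999)²
  = 53.175/0.15894 − 90.040 = 334.56 − 90.040 = 244.52 atm
Z = PV_m/(RT) = (244.52)(0.1999)/((0.08206)(648)) = 48.880/53.175 = 0.9192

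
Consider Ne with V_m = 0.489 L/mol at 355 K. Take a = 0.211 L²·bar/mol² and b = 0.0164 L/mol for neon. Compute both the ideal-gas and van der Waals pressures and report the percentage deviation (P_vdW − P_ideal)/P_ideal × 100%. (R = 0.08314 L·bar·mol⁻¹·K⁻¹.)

2.01 %

Ideal: P_ideal = RT/V_m = (0.08314)(355)/0.489 = 60.3573 bar
vdW: P = RT/(V_m − b) − a/V_m² = 29.5147/0.472600 − 0.211/0.239121 = 62.4518 − 0.882398 = 61.5694 bar
% deviation = (61.5694 − 60.3573)/60.3573 × 100% = 2.01%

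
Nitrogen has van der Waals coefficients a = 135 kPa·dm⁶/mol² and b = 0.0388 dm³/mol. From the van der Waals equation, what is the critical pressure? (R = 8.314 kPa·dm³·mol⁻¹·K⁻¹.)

P_c ≈ 3321 kPa

For a van der Waals gas, P_c = a/(27b²).
P_c = 135/(27×(0.0388)²) = 135/0.040647 = 3321 kPa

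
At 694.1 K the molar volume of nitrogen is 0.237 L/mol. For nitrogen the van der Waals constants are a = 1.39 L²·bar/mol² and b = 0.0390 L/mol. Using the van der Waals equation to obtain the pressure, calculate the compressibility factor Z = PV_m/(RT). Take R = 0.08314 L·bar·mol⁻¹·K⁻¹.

Z ≈ 1.095

P = RT/(V_m − b) − a/V_m² = (0.08314)(694.1)/(0.237 − 0.0390) − 1.39/(0.237)²
  = 57.707/0.19800 − 24.747 = 291.45 − 24.747 = 266.70 bar
Z = PV_m/(RT) = (266.70)(0.237)/((0.08314)(694.1)) = 63.208/57.707 = 1.095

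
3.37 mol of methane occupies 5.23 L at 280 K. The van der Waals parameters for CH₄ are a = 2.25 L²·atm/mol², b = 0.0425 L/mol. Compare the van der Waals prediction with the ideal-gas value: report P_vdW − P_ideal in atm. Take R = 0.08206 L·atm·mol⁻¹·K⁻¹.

ΔP ≈ -0.517 atm

Ideal: P_ideal = nRT/V = (3.37)(0.08206)(280)/5.23 = 14.8053 atm
vdW: P = nRT/(V − nb) − a n²/V² = 77.4318/5.08678 − 25.5530/27.3529 = 15.2222 − 0.934197 = 14.2880 atm
ΔP = 14.2880 − 14.8053 = -0.517 atm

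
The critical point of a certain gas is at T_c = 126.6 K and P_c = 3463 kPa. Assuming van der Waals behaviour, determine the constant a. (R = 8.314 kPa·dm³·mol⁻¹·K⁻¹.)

a ≈ 135.0 kPa·dm⁶/mol²

From T_c = 8a/(27Rb) and P_c = a/(27b²): a = 27 R² T_c²/(64 P_c).
a = 27×(8.314)²×(126.6)²/(64×3463) = 29912397/221632 = 135.0 kPa·dm⁶/mol²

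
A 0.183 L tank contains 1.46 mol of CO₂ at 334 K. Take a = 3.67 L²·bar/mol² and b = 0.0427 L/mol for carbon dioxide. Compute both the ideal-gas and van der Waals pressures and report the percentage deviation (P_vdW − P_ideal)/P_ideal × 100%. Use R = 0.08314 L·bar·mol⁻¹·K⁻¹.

-53.77 %

Ideal: P_ideal = nRT/V = (1.46)(0.08314)(334)/0.183 = 221.543 bar
vdW: P = nRT/(V − nb) − a n²/V² = 40.5424/0.120658 − 7.82297/0.0334890 = 336.011 − 233.598 = 102.413 bar
% deviation = (102.413 − 221.543)/221.543 × 100% = -53.77%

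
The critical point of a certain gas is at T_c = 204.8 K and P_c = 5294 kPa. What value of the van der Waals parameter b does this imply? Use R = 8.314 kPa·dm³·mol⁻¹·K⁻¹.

From T_c = 8a/(27Rb) and P_c = a/(27b²): b = R T_c/(8 P_c).
b = (8.314)(204.8)/(8×5294) = 1702.7/42352 = 0.04020 dm³/mol

b ≈ 0.04020 dm³/mol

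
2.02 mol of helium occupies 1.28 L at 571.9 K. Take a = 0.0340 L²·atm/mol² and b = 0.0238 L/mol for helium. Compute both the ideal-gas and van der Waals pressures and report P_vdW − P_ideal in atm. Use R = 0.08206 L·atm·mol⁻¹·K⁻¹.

ΔP ≈ 2.806 atm

Ideal: P_ideal = nRT/V = (2.02)(0.08206)(571.9)/1.28 = 74.0616 atm
vdW: P = nRT/(V − nb) − a n²/V² = 94.7988/1.23192 − 0.138734/1.63840 = 76.9521 − 0.0846765 = 76.8674 atm
ΔP = 76.8674 − 74.0616 = 2.806 atm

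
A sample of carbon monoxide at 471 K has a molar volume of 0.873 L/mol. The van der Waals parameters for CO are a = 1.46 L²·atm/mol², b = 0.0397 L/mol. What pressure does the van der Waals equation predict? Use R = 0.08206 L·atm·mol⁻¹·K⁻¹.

P ≈ 44.47 atm

P = RT/(V_m − b) − a/V_m²
RT/(V_m − b) = (0.08206)(471)/(0.873 − 0.0397) = 38.650/0.83330 = 46.382 atm
a/V_m² = 1.46/(0.873)² = 1.9157 atm
P = 46.382 − 1.9157 = 44.47 atm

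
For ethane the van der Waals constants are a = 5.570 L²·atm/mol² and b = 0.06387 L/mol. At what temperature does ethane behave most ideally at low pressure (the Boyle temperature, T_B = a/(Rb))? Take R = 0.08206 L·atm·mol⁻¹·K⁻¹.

T_B ≈ 1063 K

For a van der Waals gas the second virial coefficient B₂ = b − a/(RT) vanishes at T_B = a/(Rb).
T_B = 5.570/(0.08206×0.06387) = 5.570/0.0052412 = 1063 K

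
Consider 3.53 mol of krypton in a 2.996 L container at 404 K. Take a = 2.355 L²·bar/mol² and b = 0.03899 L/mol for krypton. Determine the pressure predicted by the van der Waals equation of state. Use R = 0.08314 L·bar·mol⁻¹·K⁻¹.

P = nRT/(V − nb) − a n²/V²
nRT/(V − nb) = (3.53)(0.08314)(404)/(2.996 − 3.53×0.03899) = 118.57/2.8584 = 41.481 bar
a n²/V² = (2.355)(3.53)²/(2.996)² = 3.2693 bar
P = 41.481 − 3.2693 = 38.21 bar

P ≈ 38.21 bar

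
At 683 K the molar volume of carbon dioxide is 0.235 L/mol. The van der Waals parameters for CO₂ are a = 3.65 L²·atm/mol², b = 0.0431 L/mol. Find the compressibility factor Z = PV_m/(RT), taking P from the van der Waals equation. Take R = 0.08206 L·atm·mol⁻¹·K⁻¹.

P = RT/(V_m − b) − a/V_m² = (0.08206)(683)/(0.235 − 0.0431) − 3.65/(0.235)²
  = 56.047/0.19190 − 66.093 = 292.06 − 66.093 = 225.97 atm
Z = PV_m/(RT) = (225.97)(0.235)/((0.08206)(683)) = 53.103/56.047 = 0.9475

Z ≈ 0.9475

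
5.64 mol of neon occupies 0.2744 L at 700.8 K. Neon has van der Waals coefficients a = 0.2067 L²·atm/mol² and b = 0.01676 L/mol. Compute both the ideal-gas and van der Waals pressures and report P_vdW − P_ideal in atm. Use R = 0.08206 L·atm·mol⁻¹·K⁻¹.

ΔP ≈ 533.8 atm

Ideal: P_ideal = nRT/V = (5.64)(0.08206)(700.8)/0.2744 = 1182.01 atm
vdW: P = nRT/(V − nb) − a n²/V² = 324.343/0.179874 − 6.57504/0.0752954 = 1803.17 − 87.3233 = 1715.85 atm
ΔP = 1715.85 − 1182.01 = 533.8 atm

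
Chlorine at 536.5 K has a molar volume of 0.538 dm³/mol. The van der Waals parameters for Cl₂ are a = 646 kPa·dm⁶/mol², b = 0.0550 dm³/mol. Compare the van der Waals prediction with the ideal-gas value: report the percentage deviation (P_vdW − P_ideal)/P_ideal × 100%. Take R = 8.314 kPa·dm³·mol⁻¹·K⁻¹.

Ideal: P_ideal = RT/V_m = (8.314)(536.5)/0.538 = 8290.82 kPa
vdW: P = RT/(V_m − b) − a/V_m² = 4460.46/0.483000 − 646/0.289444 = 9234.91 − 2231.87 = 7003.04 kPa
% deviation = (7003.04 − 8290.82)/8290.82 × 100% = -15.53%

-15.53 %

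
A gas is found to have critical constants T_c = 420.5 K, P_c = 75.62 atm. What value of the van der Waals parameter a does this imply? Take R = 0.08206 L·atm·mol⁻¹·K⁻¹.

From T_c = 8a/(27Rb) and P_c = a/(27b²): a = 27 R² T_c²/(64 P_c).
a = 27×(0.08206)²×(420.5)²/(64×75.62) = 32148/4839.7 = 6.643 L²·atm/mol²

a ≈ 6.643 L²·atm/mol²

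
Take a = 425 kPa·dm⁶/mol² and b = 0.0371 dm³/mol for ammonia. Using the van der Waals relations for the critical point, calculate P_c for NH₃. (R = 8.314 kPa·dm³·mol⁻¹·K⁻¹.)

For a van der Waals gas, P_c = a/(27b²).
P_c = 425/(27×(0.0371)²) = 425/0.037163 = 11436 kPa

P_c ≈ 11436 kPa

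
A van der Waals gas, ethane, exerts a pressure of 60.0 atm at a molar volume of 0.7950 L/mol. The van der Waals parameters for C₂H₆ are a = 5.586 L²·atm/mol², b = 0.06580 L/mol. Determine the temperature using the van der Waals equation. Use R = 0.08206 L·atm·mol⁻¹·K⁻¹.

T = (P + a/V_m²)(V_m − b)/R
P + a/V_m² = 60.0 + 5.586/(0.7950)² = 68.838 atm
V_m − b = 0.7950 − 0.06580 = 0.72920 L/mol
T = (68.838)(0.72920)/0.08206 = 611.7 K

T ≈ 611.7 K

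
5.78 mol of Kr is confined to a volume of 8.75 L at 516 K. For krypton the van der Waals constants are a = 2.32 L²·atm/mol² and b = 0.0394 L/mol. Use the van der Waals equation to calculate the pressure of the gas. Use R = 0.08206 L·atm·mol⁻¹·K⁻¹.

P ≈ 27.71 atm

P = nRT/(V − nb) − a n²/V²
nRT/(V − nb) = (5.78)(0.08206)(516)/(8.75 − 5.78×0.0394) = 244.74/8.5223 = 28.718 atm
a n²/V² = (2.32)(5.78)²/(8.75)² = 1.0123 atm
P = 28.718 − 1.0123 = 27.71 atm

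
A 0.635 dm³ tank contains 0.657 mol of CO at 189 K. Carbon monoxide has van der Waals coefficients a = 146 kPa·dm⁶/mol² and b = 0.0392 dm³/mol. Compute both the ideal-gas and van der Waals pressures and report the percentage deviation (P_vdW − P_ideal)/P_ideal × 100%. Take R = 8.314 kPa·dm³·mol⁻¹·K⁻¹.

Ideal: P_ideal = nRT/V = (0.657)(8.314)(189)/0.635 = 1625.79 kPa
vdW: P = nRT/(V − nb) − a n²/V² = 1032.37/0.609246 − 63.0208/0.403225 = 1694.50 − 156.292 = 1538.21 kPa
% deviation = (1538.21 − 1625.79)/1625.79 × 100% = -5.39%

-5.39 %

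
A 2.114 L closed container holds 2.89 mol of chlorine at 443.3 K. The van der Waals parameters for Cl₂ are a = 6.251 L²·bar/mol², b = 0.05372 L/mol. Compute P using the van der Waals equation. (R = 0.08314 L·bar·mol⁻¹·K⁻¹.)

P ≈ 42.70 bar

P = nRT/(V − nb) − a n²/V²
nRT/(V − nb) = (2.89)(0.08314)(443.3)/(2.114 − 2.89×0.05372) = 106.51/1.9587 = 54.378 bar
a n²/V² = (6.251)(2.89)²/(2.114)² = 11.682 bar
P = 54.378 − 11.682 = 42.70 bar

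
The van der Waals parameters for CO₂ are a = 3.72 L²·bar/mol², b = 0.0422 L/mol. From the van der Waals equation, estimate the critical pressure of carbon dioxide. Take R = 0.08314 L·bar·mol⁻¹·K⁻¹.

P_c ≈ 77.37 bar

For a van der Waals gas, P_c = a/(27b²).
P_c = 3.72/(27×(0.0422)²) = 3.72/0.048083 = 77.37 bar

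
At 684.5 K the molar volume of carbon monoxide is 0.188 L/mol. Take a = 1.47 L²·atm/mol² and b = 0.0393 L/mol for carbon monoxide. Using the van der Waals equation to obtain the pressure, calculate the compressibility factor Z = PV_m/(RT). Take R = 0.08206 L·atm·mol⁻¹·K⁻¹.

P = RT/(V_m − b) − a/V_m² = (0.08206)(684.5)/(0.188 − 0.0393) − 1.47/(0.188)²
  = 56.170/0.14870 − 41.591 = 377.74 − 41.591 = 336.15 atm
Z = PV_m/(RT) = (336.15)(0.188)/((0.08206)(684.5)) = 63.196/56.170 = 1.125

Z ≈ 1.125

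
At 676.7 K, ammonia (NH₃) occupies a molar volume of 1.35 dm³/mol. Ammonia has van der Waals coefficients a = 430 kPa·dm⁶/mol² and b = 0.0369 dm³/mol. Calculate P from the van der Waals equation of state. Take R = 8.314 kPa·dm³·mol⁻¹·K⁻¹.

P ≈ 4049 kPa

P = RT/(V_m − b) − a/V_m²
RT/(V_m − b) = (8.314)(676.7)/(1.35 − 0.0369) = 5626.1/1.3131 = 4284.6 kPa
a/V_m² = 430/(1.35)² = 235.94 kPa
P = 4284.6 − 235.94 = 4049 kPa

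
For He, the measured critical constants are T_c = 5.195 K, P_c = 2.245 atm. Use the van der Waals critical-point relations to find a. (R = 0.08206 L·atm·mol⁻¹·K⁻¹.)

From T_c = 8a/(27Rb) and P_c = a/(27b²): a = 27 R² T_c²/(64 P_c).
a = 27×(0.08206)²×(5.195)²/(64×2.245) = 4.9068/143.68 = 0.03415 L²·atm/mol²

a ≈ 0.03415 L²·atm/mol²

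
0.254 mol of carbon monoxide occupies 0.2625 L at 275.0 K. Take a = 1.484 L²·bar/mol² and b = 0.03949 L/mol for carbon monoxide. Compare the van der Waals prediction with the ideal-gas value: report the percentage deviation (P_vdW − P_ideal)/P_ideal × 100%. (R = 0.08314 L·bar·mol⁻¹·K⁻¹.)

Ideal: P_ideal = nRT/V = (0.254)(0.08314)(275.0)/0.2625 = 22.1232 bar
vdW: P = nRT/(V − nb) − a n²/V² = 5.80733/0.252470 − 0.0957417/0.0689063 = 23.0021 − 1.38945 = 21.6127 bar
% deviation = (21.6127 − 22.1232)/22.1232 × 100% = -2.31%

-2.31 %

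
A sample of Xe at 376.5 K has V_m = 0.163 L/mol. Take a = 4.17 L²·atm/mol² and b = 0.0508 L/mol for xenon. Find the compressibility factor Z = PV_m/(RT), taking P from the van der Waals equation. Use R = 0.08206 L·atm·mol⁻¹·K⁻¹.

Z ≈ 0.6247

P = RT/(V_m − b) − a/V_m² = (0.08206)(376.5)/(0.163 − 0.0508) − 4.17/(0.163)²
  = 30.896/0.11220 − 156.95 = 275.37 − 156.95 = 118.42 atm
Z = PV_m/(RT) = (118.42)(0.163)/((0.08206)(376.5)) = 19.302/30.896 = 0.6247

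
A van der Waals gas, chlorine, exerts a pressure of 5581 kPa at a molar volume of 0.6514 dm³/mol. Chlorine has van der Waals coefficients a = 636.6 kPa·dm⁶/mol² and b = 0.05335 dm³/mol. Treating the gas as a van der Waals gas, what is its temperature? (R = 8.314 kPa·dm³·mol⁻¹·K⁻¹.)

T = (P + a/V_m²)(V_m − b)/R
P + a/V_m² = 5581 + 636.6/(0.6514)² = 7081.3 kPa
V_m − b = 0.6514 − 0.05335 = 0.59805 dm³/mol
T = (7081.3)(0.59805)/8.314 = 509.4 K

T ≈ 509.4 K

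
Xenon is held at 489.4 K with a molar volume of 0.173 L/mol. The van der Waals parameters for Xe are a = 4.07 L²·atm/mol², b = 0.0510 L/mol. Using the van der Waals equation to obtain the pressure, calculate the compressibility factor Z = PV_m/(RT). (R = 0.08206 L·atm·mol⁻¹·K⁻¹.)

Z ≈ 0.8322

P = RT/(V_m − b) − a/V_m² = (0.08206)(489.4)/(0.173 − 0.0510) − 4.07/(0.173)²
  = 40.160/0.12200 − 135.99 = 329.18 − 135.99 = 193.19 atm
Z = PV_m/(RT) = (193.19)(0.173)/((0.08206)(489.4)) = 33.422/40.160 = 0.8322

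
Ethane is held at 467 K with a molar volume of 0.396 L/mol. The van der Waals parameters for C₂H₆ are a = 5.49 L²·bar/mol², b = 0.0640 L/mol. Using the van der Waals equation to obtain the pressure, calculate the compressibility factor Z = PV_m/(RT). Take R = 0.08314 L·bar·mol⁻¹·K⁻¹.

P = RT/(V_m − b) − a/V_m² = (0.08314)(467)/(0.396 − 0.0640) − 5.49/(0.396)²
  = 38.826/0.33200 − 35.009 = 116.95 − 35.009 = 81.94 bar
Z = PV_m/(RT) = (81.94)(0.396)/((0.08314)(467)) = 32.448/38.826 = 0.8357

Z ≈ 0.8357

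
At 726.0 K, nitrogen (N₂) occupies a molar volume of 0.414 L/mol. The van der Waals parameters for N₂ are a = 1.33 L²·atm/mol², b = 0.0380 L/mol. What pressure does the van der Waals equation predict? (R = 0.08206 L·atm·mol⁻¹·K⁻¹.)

P = RT/(V_m − b) − a/V_m²
RT/(V_m − b) = (0.08206)(726.0)/(0.414 − 0.0380) = 59.576/0.37600 = 158.45 atm
a/V_m² = 1.33/(0.414)² = 7.7598 atm
P = 158.45 − 7.7598 = 150.7 atm

P ≈ 150.7 atm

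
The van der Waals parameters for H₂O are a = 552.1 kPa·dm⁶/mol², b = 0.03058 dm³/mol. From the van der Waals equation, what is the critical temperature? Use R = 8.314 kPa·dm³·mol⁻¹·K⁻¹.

T_c ≈ 643.4 K

For a van der Waals gas, T_c = 8a/(27Rb).
T_c = 8×552.1/(27×8.314×0.03058) = 4416.8/6.8645 = 643.4 K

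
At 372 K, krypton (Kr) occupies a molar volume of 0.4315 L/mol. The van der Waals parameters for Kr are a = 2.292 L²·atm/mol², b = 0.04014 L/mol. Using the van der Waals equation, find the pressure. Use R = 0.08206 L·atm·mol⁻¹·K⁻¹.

P ≈ 65.69 atm

P = RT/(V_m − b) − a/V_m²
RT/(V_m − b) = (0.08206)(372)/(0.4315 − 0.04014) = 30.526/0.39136 = 78.000 atm
a/V_m² = 2.292/(0.4315)² = 12.310 atm
P = 78.000 − 12.310 = 65.69 atm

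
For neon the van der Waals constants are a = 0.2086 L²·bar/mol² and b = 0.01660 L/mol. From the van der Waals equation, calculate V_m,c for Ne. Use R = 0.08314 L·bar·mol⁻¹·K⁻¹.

For a van der Waals gas, V_m,c = 3b.
V_m,c = 3×0.01660 = 0.04980 L/mol

V_m,c ≈ 0.04980 L/mol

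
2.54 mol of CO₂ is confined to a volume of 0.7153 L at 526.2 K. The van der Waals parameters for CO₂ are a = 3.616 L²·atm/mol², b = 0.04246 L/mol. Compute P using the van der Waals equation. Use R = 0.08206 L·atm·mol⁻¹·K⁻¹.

P = nRT/(V − nb) − a n²/V²
nRT/(V − nb) = (2.54)(0.08206)(526.2)/(0.7153 − 2.54×0.04246) = 109.68/0.60745 = 180.56 atm
a n²/V² = (3.616)(2.54)²/(0.7153)² = 45.595 atm
P = 180.56 − 45.595 = 135.0 atm

P ≈ 135.0 atm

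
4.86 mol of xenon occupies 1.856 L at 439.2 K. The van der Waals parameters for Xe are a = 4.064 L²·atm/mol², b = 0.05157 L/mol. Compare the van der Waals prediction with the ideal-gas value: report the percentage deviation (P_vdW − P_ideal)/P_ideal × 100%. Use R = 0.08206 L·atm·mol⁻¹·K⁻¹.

-13.91 %

Ideal: P_ideal = nRT/V = (4.86)(0.08206)(439.2)/1.856 = 94.3740 atm
vdW: P = nRT/(V − nb) − a n²/V² = 175.158/1.60537 − 95.9901/3.44474 = 109.108 − 27.8657 = 81.242 atm
% deviation = (81.242 − 94.3740)/94.3740 × 100% = -13.91%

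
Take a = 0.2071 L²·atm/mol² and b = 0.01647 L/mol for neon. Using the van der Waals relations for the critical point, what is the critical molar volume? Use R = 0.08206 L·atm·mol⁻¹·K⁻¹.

V_m,c ≈ 0.04941 L/mol

For a van der Waals gas, V_m,c = 3b.
V_m,c = 3×0.01647 = 0.04941 L/mol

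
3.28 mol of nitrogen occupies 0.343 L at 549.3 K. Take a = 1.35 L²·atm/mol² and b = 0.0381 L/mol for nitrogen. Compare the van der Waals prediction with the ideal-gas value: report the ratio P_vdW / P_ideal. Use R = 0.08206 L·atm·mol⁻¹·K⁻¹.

Ideal: P_ideal = nRT/V = (3.28)(0.08206)(549.3)/0.343 = 431.043 atm
vdW: P = nRT/(V − nb) − a n²/V² = 147.848/0.218032 − 14.5238/0.117649 = 678.102 − 123.450 = 554.652 atm
Ratio = 554.652/431.043 = 1.287

P_vdW / P_ideal ≈ 1.287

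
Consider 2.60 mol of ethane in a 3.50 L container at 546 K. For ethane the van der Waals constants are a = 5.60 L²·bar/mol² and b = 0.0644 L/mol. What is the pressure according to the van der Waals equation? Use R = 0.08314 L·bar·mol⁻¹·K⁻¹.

P ≈ 32.33 bar

P = nRT/(V − nb) − a n²/V²
nRT/(V − nb) = (2.60)(0.08314)(546)/(3.50 − 2.60×0.0644) = 118.03/3.3326 = 35.417 bar
a n²/V² = (5.60)(2.60)²/(3.50)² = 3.0903 bar
P = 35.417 − 3.0903 = 32.33 bar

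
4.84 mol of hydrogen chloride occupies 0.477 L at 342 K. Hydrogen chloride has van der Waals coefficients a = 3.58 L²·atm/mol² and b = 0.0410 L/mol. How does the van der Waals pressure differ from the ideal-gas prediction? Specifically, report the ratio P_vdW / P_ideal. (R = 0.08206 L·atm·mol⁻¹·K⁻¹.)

Ideal: P_ideal = nRT/V = (4.84)(0.08206)(342)/0.477 = 284.764 atm
vdW: P = nRT/(V − nb) − a n²/V² = 135.832/0.278560 − 83.8636/0.227529 = 487.622 − 368.584 = 119.038 atm
Ratio = 119.038/284.764 = 0.4180

P_vdW / P_ideal ≈ 0.4180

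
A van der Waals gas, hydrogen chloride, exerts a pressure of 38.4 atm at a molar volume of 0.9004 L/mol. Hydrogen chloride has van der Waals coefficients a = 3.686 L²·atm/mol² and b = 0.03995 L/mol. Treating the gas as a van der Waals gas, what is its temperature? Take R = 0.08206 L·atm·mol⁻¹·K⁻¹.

T = (P + a/V_m²)(V_m − b)/R
P + a/V_m² = 38.4 + 3.686/(0.9004)² = 42.947 atm
V_m − b = 0.9004 − 0.03995 = 0.86045 L/mol
T = (42.947)(0.86045)/0.08206 = 450.3 K

T ≈ 450.3 K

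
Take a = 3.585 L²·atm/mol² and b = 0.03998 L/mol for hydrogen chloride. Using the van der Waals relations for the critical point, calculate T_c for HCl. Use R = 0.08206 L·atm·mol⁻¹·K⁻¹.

T_c ≈ 323.8 K

For a van der Waals gas, T_c = 8a/(27Rb).
T_c = 8×3.585/(27×0.08206×0.03998) = 28.680/0.088580 = 323.8 K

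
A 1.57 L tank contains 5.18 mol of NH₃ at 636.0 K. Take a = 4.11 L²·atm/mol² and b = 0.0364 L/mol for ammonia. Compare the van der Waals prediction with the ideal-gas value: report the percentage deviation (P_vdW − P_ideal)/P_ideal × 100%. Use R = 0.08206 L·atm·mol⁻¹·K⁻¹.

-12.33 %

Ideal: P_ideal = nRT/V = (5.18)(0.08206)(636.0)/1.57 = 172.194 atm
vdW: P = nRT/(V − nb) − a n²/V² = 270.345/1.38145 − 110.281/2.46490 = 195.697 − 44.7406 = 150.956 atm
% deviation = (150.956 − 172.194)/172.194 × 100% = -12.33%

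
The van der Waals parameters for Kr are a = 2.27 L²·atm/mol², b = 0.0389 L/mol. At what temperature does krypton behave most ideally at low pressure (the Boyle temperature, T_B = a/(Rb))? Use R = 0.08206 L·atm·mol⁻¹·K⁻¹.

For a van der Waals gas the second virial coefficient B₂ = b − a/(RT) vanishes at T_B = a/(Rb).
T_B = 2.27/(0.08206×0.0389) = 2.27/0.0031921 = 711.1 K

T_B ≈ 711.1 K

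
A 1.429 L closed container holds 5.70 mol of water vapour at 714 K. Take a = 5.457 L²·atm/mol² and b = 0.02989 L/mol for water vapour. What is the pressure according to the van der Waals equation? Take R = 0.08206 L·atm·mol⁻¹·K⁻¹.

P ≈ 178.5 atm

P = nRT/(V − nb) − a n²/V²
nRT/(V − nb) = (5.70)(0.08206)(714)/(1.429 − 5.70×0.02989) = 333.97/1.2586 = 265.35 atm
a n²/V² = (5.457)(5.70)²/(1.429)² = 86.824 atm
P = 265.35 − 86.824 = 178.5 atm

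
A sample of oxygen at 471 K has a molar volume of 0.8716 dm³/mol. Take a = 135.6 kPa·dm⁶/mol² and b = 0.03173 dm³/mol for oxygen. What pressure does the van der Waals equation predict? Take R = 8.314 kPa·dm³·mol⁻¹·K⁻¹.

P = RT/(V_m − b) − a/V_m²
RT/(V_m − b) = (8.314)(471)/(0.8716 − 0.03173) = 3915.9/0.83987 = 4662.5 kPa
a/V_m² = 135.6/(0.8716)² = 178.49 kPa
P = 4662.5 − 178.49 = 4484 kPa

P ≈ 4484 kPa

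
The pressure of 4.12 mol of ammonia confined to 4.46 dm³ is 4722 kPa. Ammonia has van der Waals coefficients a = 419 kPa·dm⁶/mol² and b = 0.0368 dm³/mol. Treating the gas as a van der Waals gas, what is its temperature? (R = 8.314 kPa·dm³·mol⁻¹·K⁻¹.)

T = (P + a n²/V²)(V − nb)/(nR)
P + a n²/V² = 4722 + (419)(4.12)²/(4.46)² = 5079.6 kPa
V − nb = 4.46 − (4.12)(0.0368) = 4.3084 dm³
T = (5079.6)(4.3084)/((4.12)(8.314)) = 638.9 K

T ≈ 638.9 K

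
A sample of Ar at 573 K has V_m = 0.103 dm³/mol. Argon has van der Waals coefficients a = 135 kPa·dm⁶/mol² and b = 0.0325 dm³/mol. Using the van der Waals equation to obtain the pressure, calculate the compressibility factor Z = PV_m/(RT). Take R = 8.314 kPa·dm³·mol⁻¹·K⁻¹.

P = RT/(V_m − b) − a/V_m² = (8.314)(573)/(0.103 − 0.0325) − 135/(0.103)²
  = 4763.9/0.070500 − 12725 = 67573 − 12725 = 54848 kPa
Z = PV_m/(RT) = (54848)(0.103)/((8.314)(573)) = 5649.3/4763.9 = 1.186

Z ≈ 1.186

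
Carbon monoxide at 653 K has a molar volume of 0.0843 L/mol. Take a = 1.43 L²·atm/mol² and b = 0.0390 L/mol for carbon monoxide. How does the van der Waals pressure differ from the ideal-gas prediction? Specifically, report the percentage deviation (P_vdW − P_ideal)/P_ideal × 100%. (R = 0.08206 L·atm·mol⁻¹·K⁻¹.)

54.44 %

Ideal: P_ideal = RT/V_m = (0.08206)(653)/0.0843 = 635.649 atm
vdW: P = RT/(V_m − b) − a/V_m² = 53.5852/0.0453000 − 1.43/0.00710649 = 1182.90 − 201.225 = 981.68 atm
% deviation = (981.68 − 635.649)/635.649 × 100% = 54.44%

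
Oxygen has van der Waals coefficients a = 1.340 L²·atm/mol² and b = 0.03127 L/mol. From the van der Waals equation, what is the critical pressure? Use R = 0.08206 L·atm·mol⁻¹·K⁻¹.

P_c ≈ 50.76 atm

For a van der Waals gas, P_c = a/(27b²).
P_c = 1.340/(27×(0.03127)²) = 1.340/0.026401 = 50.76 atm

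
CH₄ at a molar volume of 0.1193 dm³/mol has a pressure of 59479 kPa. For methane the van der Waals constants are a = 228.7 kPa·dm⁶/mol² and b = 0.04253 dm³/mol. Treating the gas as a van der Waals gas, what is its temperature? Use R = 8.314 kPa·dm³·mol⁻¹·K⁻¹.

T = (P + a/V_m²)(V_m − b)/R
P + a/V_m² = 59479 + 228.7/(0.1193)² = 75548 kPa
V_m − b = 0.1193 − 0.04253 = 0.076770 dm³/mol
T = (75548)(0.076770)/8.314 = 697.6 K

T ≈ 697.6 K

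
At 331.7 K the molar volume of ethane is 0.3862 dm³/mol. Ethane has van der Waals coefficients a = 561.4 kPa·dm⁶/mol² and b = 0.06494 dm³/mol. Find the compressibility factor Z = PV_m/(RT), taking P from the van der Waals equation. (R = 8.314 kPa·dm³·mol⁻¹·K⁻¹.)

Z ≈ 0.6750

P = RT/(V_m − b) − a/V_m² = (8.314)(331.7)/(0.3862 − 0.06494) − 561.4/(0.3862)²
  = 2757.8/0.32126 − 3764.0 = 8584.3 − 3764.0 = 4820.3 kPa
Z = PV_m/(RT) = (4820.3)(0.3862)/((8.314)(331.7)) = 1861.6/2757.8 = 0.6750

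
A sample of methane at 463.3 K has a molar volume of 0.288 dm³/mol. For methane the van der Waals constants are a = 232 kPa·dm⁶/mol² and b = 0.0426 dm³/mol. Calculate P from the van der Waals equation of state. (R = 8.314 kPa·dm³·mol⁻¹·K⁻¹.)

P = RT/(V_m − b) − a/V_m²
RT/(V_m − b) = (8.314)(463.3)/(0.288 − 0.0426) = 3851.9/0.24540 = 15696 kPa
a/V_m² = 232/(0.288)² = 2797.1 kPa
P = 15696 − 2797.1 = 12899 kPa

P ≈ 12899 kPa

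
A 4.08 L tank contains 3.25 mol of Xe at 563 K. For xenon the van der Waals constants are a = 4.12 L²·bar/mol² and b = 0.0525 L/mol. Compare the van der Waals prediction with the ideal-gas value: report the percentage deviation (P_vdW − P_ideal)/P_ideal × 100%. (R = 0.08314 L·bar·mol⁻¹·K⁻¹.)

-2.65 %

Ideal: P_ideal = nRT/V = (3.25)(0.08314)(563)/4.08 = 37.2856 bar
vdW: P = nRT/(V − nb) − a n²/V² = 152.125/3.90938 − 43.5175/16.6464 = 38.9128 − 2.61423 = 36.2986 bar
% deviation = (36.2986 − 37.2856)/37.2856 × 100% = -2.65%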